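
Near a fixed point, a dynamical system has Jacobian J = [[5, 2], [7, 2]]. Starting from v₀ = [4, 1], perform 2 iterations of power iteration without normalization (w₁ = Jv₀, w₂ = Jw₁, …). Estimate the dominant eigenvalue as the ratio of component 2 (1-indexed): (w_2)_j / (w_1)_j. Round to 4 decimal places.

w1 = Jv₀ = (22, 30)
w2 = Jw1 = (170, 214)
Ratio at component: 214 / 30 = 7.1333

λ ≈ 7.1333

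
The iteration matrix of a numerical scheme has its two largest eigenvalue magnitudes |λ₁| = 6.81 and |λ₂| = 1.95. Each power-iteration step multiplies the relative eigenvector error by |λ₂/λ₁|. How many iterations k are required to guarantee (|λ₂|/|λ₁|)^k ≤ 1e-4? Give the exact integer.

8

|λ₂/λ₁| = 1.95/6.81 = 0.28634
Need k ≥ ln(1e-4) / ln(0.28634) = -9.2103 / -1.2506 ≈ 7.365
Smallest integer k satisfying the bound: 8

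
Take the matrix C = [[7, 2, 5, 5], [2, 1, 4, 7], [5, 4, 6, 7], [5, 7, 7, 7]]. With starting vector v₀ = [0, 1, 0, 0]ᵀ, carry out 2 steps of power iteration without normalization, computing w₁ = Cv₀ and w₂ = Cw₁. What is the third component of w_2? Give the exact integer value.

87

w1 = Cv₀ = (2, 1, 4, 7)
w2 = Cw1 = (71, 70, 87, 94)
The requested component of w2 is 87.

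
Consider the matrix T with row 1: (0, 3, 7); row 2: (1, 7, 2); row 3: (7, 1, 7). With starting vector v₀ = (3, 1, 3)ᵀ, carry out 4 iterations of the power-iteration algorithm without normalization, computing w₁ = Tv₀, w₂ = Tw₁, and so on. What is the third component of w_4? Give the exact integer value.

73720

w1 = Tv₀ = (0·3 + 3·1 + 7·3; 1·3 + 7·1 + 2·3; 7·3 + 1·1 + 7·3) = (24, 16, 43)
w2 = Tw1 = (0·24 + 3·16 + 7·43; 1·24 + 7·16 + 2·43; 7·24 + 1·16 + 7·43) = (349, 222, 485)
w3 = Tw2 = (4061, 2873, 6060)
w4 = Tw3 = (51039, 36292, 73720)
The requested component of w4 is 73720.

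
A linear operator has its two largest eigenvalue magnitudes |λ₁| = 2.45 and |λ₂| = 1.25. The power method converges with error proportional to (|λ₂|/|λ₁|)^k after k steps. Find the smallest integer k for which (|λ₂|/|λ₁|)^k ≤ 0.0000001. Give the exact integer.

|λ₂/λ₁| = 1.25/2.45 = 0.51020
Need k ≥ ln(0.0000001) / ln(0.51020) = -16.1181 / -0.6729 ≈ 23.952
Smallest integer k satisfying the bound: 24

24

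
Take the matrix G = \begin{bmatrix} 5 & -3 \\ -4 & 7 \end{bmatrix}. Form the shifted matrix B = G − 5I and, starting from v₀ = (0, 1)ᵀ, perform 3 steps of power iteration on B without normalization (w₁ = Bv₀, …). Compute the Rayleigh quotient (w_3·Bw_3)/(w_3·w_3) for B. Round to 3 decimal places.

4.612

B = G − 5I has rows (0, -3); (-4, 2)
w1 = Bv₀ = (0·0 + (-3)·1; (-4)·0 + 2·1) = (-3, 2)
w2 = Bw1 = (0·(-3) + (-3)·2; (-4)·(-3) + 2·2) = (-6, 16)
w3 = Bw2 = (-48, 56)
Bw3 = (-168, 304)
w3·Bw3 = 25088; w3·w3 = 5440; μ ≈ 25088/5440 = 4.612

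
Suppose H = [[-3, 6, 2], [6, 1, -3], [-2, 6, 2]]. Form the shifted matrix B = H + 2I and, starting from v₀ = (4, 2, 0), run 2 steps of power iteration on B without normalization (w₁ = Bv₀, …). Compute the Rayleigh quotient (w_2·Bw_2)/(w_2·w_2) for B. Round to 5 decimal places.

μ ≈ 6.01205

B = H + 2I has rows (-1, 6, 2); (6, 3, -3); (-2, 6, 4)
w1 = Bv₀ = (8, 30, 4)
w2 = Bw1 = (180, 126, 180)
Bw2 = (936, 918, 1116)
w2·Bw2 = 485028; w2·w2 = 80676; μ ≈ 485028/80676 = 6.01205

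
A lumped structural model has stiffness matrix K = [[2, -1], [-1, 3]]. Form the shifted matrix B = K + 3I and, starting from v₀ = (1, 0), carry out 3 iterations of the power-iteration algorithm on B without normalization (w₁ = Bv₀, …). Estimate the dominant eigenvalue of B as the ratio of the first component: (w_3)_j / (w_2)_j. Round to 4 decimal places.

B = K + 3I has rows (5, -1); (-1, 6)
w1 = Bv₀ = (5·1 + (-1)·0; (-1)·1 + 6·0) = (5, -1)
w2 = Bw1 = (5·5 + (-1)·(-1); (-1)·5 + 6·(-1)) = (26, -11)
w3 = Bw2 = (141, -92)
Ratio: 141/26 = 5.4231

μ ≈ 5.4231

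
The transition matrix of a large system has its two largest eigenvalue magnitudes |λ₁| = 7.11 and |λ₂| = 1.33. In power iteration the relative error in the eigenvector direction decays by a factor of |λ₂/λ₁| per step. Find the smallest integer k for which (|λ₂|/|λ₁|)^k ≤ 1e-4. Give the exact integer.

|λ₂/λ₁| = 1.33/7.11 = 0.18706
Need k ≥ ln(1e-4) / ln(0.18706) = -9.2103 / -1.6763 ≈ 5.494
Smallest integer k satisfying the bound: 6

6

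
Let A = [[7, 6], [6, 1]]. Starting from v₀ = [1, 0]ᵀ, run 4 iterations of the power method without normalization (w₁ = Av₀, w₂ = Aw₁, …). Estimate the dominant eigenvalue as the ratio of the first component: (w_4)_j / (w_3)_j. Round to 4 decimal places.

w1 = Av₀ = (7, 6)
w2 = Aw1 = (85, 48)
w3 = Aw2 = (883, 558)
w4 = Aw3 = (9529, 5856)
Ratio at component: 9529 / 883 = 10.7916

10.7916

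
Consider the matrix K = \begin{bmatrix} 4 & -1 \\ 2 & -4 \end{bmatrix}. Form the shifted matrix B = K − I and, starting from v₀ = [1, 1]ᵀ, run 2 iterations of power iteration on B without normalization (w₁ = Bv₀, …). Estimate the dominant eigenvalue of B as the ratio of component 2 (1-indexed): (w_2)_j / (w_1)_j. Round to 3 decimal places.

B = K − I has rows (3, -1); (2, -5)
w1 = Bv₀ = (2, -3)
w2 = Bw1 = (9, 19)
Ratio: 19/-3 = -6.333

μ ≈ -6.333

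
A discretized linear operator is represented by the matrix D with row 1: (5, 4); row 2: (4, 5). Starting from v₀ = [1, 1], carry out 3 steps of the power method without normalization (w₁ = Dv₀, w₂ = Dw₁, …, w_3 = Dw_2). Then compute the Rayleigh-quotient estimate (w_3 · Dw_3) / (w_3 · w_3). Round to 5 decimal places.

w1 = Dv₀ = (9, 9)
w2 = Dw1 = (81, 81)
w3 = Dw2 = (729, 729)
Dw3 = (6561, 6561)
w3·Dw3 = 729·6561 + 729·6561 = 9565938; w3·w3 = 729·729 + 729·729 = 1062882
λ ≈ 9565938/1062882 = 9.00000

9.00000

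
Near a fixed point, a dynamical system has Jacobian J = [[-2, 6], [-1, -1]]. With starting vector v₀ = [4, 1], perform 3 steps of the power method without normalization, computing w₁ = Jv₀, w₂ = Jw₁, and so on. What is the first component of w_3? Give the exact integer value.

94

w1 = Jv₀ = ((-2)·4 + 6·1; (-1)·4 + (-1)·1) = (-2, -5)
w2 = Jw1 = ((-2)·(-2) + 6·(-5); (-1)·(-2) + (-1)·(-5)) = (-26, 7)
w3 = Jw2 = (94, 19)
The requested component of w3 is 94.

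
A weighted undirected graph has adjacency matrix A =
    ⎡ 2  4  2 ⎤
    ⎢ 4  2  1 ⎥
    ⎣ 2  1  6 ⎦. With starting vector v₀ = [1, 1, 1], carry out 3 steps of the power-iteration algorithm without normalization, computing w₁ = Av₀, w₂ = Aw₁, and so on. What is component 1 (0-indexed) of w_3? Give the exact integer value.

435

w1 = Av₀ = (2·1 + 4·1 + 2·1; 4·1 + 2·1 + 1·1; 2·1 + 1·1 + 6·1) = (8, 7, 9)
w2 = Aw1 = (2·8 + 4·7 + 2·9; 4·8 + 2·7 + 1·9; 2·8 + 1·7 + 6·9) = (62, 55, 77)
w3 = Aw2 = (498, 435, 641)
The requested component of w3 is 435.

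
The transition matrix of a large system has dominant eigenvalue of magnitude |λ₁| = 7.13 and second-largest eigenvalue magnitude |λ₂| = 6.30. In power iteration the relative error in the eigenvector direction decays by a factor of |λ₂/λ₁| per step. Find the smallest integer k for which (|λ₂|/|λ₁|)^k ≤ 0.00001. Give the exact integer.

|λ₂/λ₁| = 6.30/7.13 = 0.88359
Need k ≥ ln(0.00001) / ln(0.88359) = -11.5129 / -0.1238 ≈ 93.025
Smallest integer k satisfying the bound: 94

94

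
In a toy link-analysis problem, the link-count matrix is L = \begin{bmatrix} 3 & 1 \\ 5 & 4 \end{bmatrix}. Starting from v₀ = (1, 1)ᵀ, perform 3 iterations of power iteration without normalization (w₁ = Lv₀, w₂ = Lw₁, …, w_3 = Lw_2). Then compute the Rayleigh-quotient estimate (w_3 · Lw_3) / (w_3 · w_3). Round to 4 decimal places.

λ ≈ 5.8034

w1 = Lv₀ = (3·1 + 1·1; 5·1 + 4·1) = (4, 9)
w2 = Lw1 = (3·4 + 1·9; 5·4 + 4·9) = (21, 56)
w3 = Lw2 = (119, 329)
Lw3 = (686, 1911)
w3·Lw3 = 119·686 + 329·1911 = 710353; w3·w3 = 119·119 + 329·329 = 122402
λ ≈ 710353/122402 = 5.8034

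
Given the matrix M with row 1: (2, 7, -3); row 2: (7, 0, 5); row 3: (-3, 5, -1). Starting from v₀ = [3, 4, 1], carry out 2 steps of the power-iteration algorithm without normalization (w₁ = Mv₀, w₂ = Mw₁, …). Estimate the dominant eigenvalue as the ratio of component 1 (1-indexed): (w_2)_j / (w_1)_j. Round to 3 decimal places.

w1 = Mv₀ = (2·3 + 7·4 + (-3)·1; 7·3 + 0·4 + 5·1; (-3)·3 + 5·4 + (-1)·1) = (31, 26, 10)
w2 = Mw1 = (2·31 + 7·26 + (-3)·10; 7·31 + 0·26 + 5·10; (-3)·31 + 5·26 + (-1)·10) = (214, 267, 27)
Ratio at component: 214 / 31 = 6.903

6.903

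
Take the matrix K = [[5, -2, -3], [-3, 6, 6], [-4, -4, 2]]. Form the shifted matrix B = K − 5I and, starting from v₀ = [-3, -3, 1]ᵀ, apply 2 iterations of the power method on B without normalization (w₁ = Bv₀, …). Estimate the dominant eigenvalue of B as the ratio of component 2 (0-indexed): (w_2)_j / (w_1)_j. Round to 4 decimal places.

B = K − 5I has rows (0, -2, -3); (-3, 1, 6); (-4, -4, -3)
w1 = Bv₀ = (3, 12, 21)
w2 = Bw1 = (-87, 129, -123)
Ratio: -123/21 = -5.8571

-5.8571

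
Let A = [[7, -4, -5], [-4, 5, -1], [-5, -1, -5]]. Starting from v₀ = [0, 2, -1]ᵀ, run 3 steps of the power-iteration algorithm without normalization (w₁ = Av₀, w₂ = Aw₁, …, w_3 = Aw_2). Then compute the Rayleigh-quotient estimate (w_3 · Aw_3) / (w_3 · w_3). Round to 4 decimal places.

w1 = Av₀ = (-3, 11, 3)
w2 = Aw1 = (-80, 64, -11)
w3 = Aw2 = (-761, 651, 391)
Aw3 = (-9886, 5908, 1199)
w3·Aw3 = (-761)·(-9886) + 651·5908 + 391·1199 = 11838163; w3·w3 = (-761)·(-761) + 651·651 + 391·391 = 1155803
λ ≈ 11838163/1155803 = 10.2424

10.2424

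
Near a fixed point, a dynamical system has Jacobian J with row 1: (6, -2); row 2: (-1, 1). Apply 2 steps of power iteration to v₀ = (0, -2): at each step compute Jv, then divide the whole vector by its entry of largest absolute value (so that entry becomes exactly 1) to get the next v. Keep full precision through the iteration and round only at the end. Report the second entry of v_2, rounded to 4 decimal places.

-0.2143

Jv0 = (4.00000, -2.00000); divide by 4.00000 → v1 = (1.00000, -0.50000)
Jv1 = (7.00000, -1.50000); divide by 7.00000 → v2 = (1.00000, -0.21429)
Requested entry of v2: -6/28 = -0.2143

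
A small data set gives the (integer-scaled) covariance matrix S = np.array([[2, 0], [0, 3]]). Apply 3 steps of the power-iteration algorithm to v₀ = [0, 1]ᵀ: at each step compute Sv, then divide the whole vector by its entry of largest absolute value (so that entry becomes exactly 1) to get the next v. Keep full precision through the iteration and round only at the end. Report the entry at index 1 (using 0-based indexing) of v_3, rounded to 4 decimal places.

1.0000

Sv0 = (0.00000, 3.00000); divide by 3.00000 → v1 = (0.00000, 1.00000)
Sv1 = (0.00000, 3.00000); divide by 3.00000 → v2 = (0.00000, 1.00000)
Sv2 = (0.00000, 3.00000); divide by 3.00000 → v3 = (0.00000, 1.00000)
Requested entry of v3: 27/27 = 1.0000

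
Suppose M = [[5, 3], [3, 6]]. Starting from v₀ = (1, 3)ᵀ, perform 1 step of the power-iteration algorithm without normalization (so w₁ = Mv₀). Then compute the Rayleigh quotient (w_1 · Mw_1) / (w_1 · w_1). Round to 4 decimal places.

8.4615

w1 = Mv₀ = (5·1 + 3·3; 3·1 + 6·3) = (14, 21)
Mw1 = (133, 168)
w1·Mw1 = 14·133 + 21·168 = 5390; w1·w1 = 14·14 + 21·21 = 637
λ ≈ 5390/637 = 8.4615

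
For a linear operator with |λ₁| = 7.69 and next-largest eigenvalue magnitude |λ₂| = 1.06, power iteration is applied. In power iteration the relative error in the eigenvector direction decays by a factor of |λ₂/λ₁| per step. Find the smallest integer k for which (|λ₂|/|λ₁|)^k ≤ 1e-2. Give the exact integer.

|λ₂/λ₁| = 1.06/7.69 = 0.13784
Need k ≥ ln(1e-2) / ln(0.13784) = -4.6052 / -1.9817 ≈ 2.324
Smallest integer k satisfying the bound: 3

3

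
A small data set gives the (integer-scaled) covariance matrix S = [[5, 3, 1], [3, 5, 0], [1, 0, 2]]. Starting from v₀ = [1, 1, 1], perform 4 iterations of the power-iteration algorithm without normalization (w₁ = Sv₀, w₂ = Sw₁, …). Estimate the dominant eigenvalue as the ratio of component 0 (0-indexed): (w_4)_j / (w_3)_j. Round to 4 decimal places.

w1 = Sv₀ = (5·1 + 3·1 + 1·1; 3·1 + 5·1 + 0·1; 1·1 + 0·1 + 2·1) = (9, 8, 3)
w2 = Sw1 = (5·9 + 3·8 + 1·3; 3·9 + 5·8 + 0·3; 1·9 + 0·8 + 2·3) = (72, 67, 15)
w3 = Sw2 = (576, 551, 102)
w4 = Sw3 = (4635, 4483, 780)
Ratio at component: 4635 / 576 = 8.0469

λ ≈ 8.0469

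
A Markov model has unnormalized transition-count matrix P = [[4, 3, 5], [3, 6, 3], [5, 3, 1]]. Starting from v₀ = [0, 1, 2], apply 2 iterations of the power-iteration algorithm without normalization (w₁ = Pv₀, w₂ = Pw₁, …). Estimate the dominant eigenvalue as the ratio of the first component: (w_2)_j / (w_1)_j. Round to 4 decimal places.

λ ≈ 8.6923

w1 = Pv₀ = (13, 12, 5)
w2 = Pw1 = (113, 126, 106)
Ratio at component: 113 / 13 = 8.6923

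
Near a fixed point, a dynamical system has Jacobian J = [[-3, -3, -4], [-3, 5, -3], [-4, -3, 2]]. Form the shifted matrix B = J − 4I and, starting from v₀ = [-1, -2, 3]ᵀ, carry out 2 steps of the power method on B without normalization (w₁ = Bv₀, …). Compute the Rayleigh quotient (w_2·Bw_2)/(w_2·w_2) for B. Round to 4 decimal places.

B = J − 4I has rows (-7, -3, -4); (-3, 1, -3); (-4, -3, -2)
w1 = Bv₀ = (1, -8, 4)
w2 = Bw1 = (1, -23, 12)
Bw2 = (14, -62, 41)
w2·Bw2 = 1932; w2·w2 = 674; μ ≈ 1932/674 = 2.8665

2.8665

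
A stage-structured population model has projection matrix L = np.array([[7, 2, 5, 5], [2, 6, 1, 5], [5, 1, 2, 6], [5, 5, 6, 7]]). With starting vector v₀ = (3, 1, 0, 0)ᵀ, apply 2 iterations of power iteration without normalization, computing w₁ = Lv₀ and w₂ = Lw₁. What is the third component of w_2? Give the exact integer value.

w1 = Lv₀ = (23, 12, 16, 20)
w2 = Lw1 = (365, 234, 279, 411)
The requested component of w2 is 279.

279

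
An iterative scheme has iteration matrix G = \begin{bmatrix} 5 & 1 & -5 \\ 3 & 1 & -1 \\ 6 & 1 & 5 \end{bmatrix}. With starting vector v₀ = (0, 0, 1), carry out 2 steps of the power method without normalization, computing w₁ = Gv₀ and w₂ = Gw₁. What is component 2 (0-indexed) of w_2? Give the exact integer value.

-6

w1 = Gv₀ = (5·0 + 1·0 + (-5)·1; 3·0 + 1·0 + (-1)·1; 6·0 + 1·0 + 5·1) = (-5, -1, 5)
w2 = Gw1 = (5·(-5) + 1·(-1) + (-5)·5; 3·(-5) + 1·(-1) + (-1)·5; 6·(-5) + 1·(-1) + 5·5) = (-51, -21, -6)
The requested component of w2 is -6.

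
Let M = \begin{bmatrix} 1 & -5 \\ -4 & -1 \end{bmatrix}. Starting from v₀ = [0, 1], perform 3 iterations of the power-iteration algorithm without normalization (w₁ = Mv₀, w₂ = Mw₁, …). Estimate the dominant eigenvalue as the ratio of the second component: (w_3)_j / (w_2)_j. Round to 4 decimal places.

λ ≈ -1.0000

w1 = Mv₀ = (-5, -1)
w2 = Mw1 = (0, 21)
w3 = Mw2 = (-105, -21)
Ratio at component: -21 / 21 = -1.0000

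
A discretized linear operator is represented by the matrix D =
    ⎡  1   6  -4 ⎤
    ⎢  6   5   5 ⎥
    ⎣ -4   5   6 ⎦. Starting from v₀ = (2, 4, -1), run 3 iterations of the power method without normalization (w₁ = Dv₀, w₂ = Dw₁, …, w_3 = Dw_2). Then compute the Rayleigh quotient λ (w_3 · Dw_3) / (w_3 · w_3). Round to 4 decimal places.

w1 = Dv₀ = (1·2 + 6·4 + (-4)·(-1); 6·2 + 5·4 + 5·(-1); (-4)·2 + 5·4 + 6·(-1)) = (30, 27, 6)
w2 = Dw1 = (1·30 + 6·27 + (-4)·6; 6·30 + 5·27 + 5·6; (-4)·30 + 5·27 + 6·6) = (168, 345, 51)
w3 = Dw2 = (2034, 2988, 1359)
Dw3 = (14526, 33939, 14958)
w3·Dw3 = 2034·14526 + 2988·33939 + 1359·14958 = 151283538; w3·w3 = 2034·2034 + 2988·2988 + 1359·1359 = 14912181
λ ≈ 151283538/14912181 = 10.1450

λ ≈ 10.1450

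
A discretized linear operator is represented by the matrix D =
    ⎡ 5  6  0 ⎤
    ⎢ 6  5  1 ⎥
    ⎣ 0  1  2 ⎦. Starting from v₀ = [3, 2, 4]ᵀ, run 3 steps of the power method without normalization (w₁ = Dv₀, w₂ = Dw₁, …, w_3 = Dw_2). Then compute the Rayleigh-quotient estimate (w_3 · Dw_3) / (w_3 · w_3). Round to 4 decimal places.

11.0551

w1 = Dv₀ = (27, 32, 10)
w2 = Dw1 = (327, 332, 52)
w3 = Dw2 = (3627, 3674, 436)
Dw3 = (40179, 40568, 4546)
w3·Dw3 = 3627·40179 + 3674·40568 + 436·4546 = 296758121; w3·w3 = 3627·3627 + 3674·3674 + 436·436 = 26843501
λ ≈ 296758121/26843501 = 11.0551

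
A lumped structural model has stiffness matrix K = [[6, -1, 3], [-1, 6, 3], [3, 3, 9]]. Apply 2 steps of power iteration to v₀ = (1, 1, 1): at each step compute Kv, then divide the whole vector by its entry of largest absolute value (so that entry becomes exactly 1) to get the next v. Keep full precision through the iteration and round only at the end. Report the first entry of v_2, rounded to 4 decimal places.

0.4645

Kv0 = (8.00000, 8.00000, 15.00000); divide by 15.00000 → v1 = (0.53333, 0.53333, 1.00000)
Kv1 = (5.66667, 5.66667, 12.20000); divide by 12.20000 → v2 = (0.46448, 0.46448, 1.00000)
Requested entry of v2: 85/183 = 0.4645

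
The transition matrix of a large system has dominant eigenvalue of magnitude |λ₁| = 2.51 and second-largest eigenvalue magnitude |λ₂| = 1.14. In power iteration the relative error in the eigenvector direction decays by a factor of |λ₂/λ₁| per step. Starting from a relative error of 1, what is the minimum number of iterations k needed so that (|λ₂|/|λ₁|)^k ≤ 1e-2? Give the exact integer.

|λ₂/λ₁| = 1.14/2.51 = 0.45418
Need k ≥ ln(1e-2) / ln(0.45418) = -4.6052 / -0.7893 ≈ 5.835
Smallest integer k satisfying the bound: 6

6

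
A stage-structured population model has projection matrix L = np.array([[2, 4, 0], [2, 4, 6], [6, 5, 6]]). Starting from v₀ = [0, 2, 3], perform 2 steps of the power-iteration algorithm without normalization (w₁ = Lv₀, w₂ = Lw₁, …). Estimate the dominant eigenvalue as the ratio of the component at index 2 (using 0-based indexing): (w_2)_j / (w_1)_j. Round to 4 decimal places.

w1 = Lv₀ = (2·0 + 4·2 + 0·3; 2·0 + 4·2 + 6·3; 6·0 + 5·2 + 6·3) = (8, 26, 28)
w2 = Lw1 = (2·8 + 4·26 + 0·28; 2·8 + 4·26 + 6·28; 6·8 + 5·26 + 6·28) = (120, 288, 346)
Ratio at component: 346 / 28 = 12.3571

12.3571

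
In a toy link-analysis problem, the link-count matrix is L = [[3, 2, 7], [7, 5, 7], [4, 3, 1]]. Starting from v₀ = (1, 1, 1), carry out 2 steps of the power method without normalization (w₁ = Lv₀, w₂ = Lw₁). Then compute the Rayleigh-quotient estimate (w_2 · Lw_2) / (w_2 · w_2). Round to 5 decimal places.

λ ≈ 12.27041

w1 = Lv₀ = (3·1 + 2·1 + 7·1; 7·1 + 5·1 + 7·1; 4·1 + 3·1 + 1·1) = (12, 19, 8)
w2 = Lw1 = (3·12 + 2·19 + 7·8; 7·12 + 5·19 + 7·8; 4·12 + 3·19 + 1·8) = (130, 235, 113)
Lw2 = (1651, 2876, 1338)
w2·Lw2 = 130·1651 + 235·2876 + 113·1338 = 1041684; w2·w2 = 130·130 + 235·235 + 113·113 = 84894
λ ≈ 1041684/84894 = 12.27041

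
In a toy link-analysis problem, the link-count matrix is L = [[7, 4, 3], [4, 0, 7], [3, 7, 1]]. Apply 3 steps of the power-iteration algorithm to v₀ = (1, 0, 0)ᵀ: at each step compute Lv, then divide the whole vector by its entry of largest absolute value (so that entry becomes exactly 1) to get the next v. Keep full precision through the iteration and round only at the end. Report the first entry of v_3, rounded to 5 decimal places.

Lv0 = (7.000000, 4.000000, 3.000000); divide by 7.000000 → v1 = (1.000000, 0.571429, 0.428571)
Lv1 = (10.571429, 7.000000, 7.428571); divide by 10.571429 → v2 = (1.000000, 0.662162, 0.702703)
Lv2 = (11.756757, 8.918919, 8.337838); divide by 11.756757 → v3 = (1.000000, 0.758621, 0.709195)
Requested entry of v3: 870/870 = 1.00000

1.00000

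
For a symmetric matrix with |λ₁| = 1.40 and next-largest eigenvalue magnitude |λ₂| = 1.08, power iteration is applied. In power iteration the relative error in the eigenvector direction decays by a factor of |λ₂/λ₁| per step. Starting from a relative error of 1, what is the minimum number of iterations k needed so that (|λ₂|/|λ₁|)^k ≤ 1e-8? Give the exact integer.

71

|λ₂/λ₁| = 1.08/1.40 = 0.77143
Need k ≥ ln(1e-8) / ln(0.77143) = -18.4207 / -0.2595 ≈ 70.982
Smallest integer k satisfying the bound: 71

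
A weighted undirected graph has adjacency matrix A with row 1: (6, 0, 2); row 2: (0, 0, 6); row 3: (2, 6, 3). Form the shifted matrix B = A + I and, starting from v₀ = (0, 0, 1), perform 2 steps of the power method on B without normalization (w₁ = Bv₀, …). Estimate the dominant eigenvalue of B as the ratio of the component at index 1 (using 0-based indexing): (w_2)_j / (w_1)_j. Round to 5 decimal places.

5.00000

B = A + I has rows (7, 0, 2); (0, 1, 6); (2, 6, 4)
w1 = Bv₀ = (7·0 + 0·0 + 2·1; 0·0 + 1·0 + 6·1; 2·0 + 6·0 + 4·1) = (2, 6, 4)
w2 = Bw1 = (7·2 + 0·6 + 2·4; 0·2 + 1·6 + 6·4; 2·2 + 6·6 + 4·4) = (22, 30, 56)
Ratio: 30/6 = 5.00000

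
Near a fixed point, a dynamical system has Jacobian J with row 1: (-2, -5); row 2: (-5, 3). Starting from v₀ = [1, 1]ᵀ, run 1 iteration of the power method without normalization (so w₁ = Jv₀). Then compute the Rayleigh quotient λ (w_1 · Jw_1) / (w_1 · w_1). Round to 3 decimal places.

-4.264

w1 = Jv₀ = (-7, -2)
Jw1 = (24, 29)
w1·Jw1 = (-7)·24 + (-2)·29 = -226; w1·w1 = (-7)·(-7) + (-2)·(-2) = 53
λ ≈ -226/53 = -4.264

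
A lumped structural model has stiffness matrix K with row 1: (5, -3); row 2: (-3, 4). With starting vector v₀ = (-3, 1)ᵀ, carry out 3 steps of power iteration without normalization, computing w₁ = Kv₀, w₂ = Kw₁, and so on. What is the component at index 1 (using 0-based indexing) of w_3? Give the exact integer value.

w1 = Kv₀ = (-18, 13)
w2 = Kw1 = (-129, 106)
w3 = Kw2 = (-963, 811)
The requested component of w3 is 811.

811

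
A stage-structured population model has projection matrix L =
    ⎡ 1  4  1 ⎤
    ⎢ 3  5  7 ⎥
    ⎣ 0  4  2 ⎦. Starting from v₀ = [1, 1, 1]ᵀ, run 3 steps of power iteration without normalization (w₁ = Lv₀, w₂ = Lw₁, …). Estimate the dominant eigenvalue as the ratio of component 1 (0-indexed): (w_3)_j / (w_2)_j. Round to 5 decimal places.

w1 = Lv₀ = (6, 15, 6)
w2 = Lw1 = (72, 135, 72)
w3 = Lw2 = (684, 1395, 684)
Ratio at component: 1395 / 135 = 10.33333

λ ≈ 10.33333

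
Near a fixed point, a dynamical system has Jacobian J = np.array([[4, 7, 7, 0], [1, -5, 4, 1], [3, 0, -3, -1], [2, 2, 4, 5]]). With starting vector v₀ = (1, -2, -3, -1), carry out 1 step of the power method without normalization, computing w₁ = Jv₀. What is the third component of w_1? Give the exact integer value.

w1 = Jv₀ = (-31, -2, 13, -19)
The requested component of w1 is 13.

13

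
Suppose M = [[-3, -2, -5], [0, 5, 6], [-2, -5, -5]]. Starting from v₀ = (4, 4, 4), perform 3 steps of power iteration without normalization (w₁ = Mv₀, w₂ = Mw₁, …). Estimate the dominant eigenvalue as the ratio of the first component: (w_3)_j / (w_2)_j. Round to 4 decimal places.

-4.3382

w1 = Mv₀ = (-40, 44, -48)
w2 = Mw1 = (272, -68, 100)
w3 = Mw2 = (-1180, 260, -704)
Ratio at component: -1180 / 272 = -4.3382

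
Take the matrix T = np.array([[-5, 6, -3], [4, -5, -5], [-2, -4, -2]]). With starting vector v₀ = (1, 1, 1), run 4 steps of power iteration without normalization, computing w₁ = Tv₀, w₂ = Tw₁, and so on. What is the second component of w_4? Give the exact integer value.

5350

w1 = Tv₀ = ((-5)·1 + 6·1 + (-3)·1; 4·1 + (-5)·1 + (-5)·1; (-2)·1 + (-4)·1 + (-2)·1) = (-2, -6, -8)
w2 = Tw1 = ((-5)·(-2) + 6·(-6) + (-3)·(-8); 4·(-2) + (-5)·(-6) + (-5)·(-8); (-2)·(-2) + (-4)·(-6) + (-2)·(-8)) = (-2, 62, 44)
w3 = Tw2 = (250, -538, -332)
w4 = Tw3 = (-3482, 5350, 2316)
The requested component of w4 is 5350.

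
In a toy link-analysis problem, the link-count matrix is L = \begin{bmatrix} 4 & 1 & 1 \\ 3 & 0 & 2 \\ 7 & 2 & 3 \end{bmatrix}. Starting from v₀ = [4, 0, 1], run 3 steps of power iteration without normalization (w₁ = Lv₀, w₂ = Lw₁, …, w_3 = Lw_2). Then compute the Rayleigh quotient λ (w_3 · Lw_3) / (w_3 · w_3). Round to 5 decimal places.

λ ≈ 7.18584

w1 = Lv₀ = (17, 14, 31)
w2 = Lw1 = (113, 113, 240)
w3 = Lw2 = (805, 819, 1737)
Lw3 = (5776, 5889, 12484)
w3·Lw3 = 805·5776 + 819·5889 + 1737·12484 = 31157479; w3·w3 = 805·805 + 819·819 + 1737·1737 = 4335955
λ ≈ 31157479/4335955 = 7.18584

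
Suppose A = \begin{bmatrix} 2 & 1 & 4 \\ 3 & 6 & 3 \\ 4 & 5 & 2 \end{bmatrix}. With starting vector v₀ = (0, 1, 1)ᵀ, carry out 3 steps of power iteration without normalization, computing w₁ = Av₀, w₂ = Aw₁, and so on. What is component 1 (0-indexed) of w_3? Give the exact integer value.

w1 = Av₀ = (2·0 + 1·1 + 4·1; 3·0 + 6·1 + 3·1; 4·0 + 5·1 + 2·1) = (5, 9, 7)
w2 = Aw1 = (2·5 + 1·9 + 4·7; 3·5 + 6·9 + 3·7; 4·5 + 5·9 + 2·7) = (47, 90, 79)
w3 = Aw2 = (500, 918, 796)
The requested component of w3 is 918.

918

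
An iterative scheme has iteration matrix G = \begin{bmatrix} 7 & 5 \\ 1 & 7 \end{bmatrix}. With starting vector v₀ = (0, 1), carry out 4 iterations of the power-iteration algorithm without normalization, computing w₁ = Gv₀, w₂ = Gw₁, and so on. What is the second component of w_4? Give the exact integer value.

w1 = Gv₀ = (7·0 + 5·1; 1·0 + 7·1) = (5, 7)
w2 = Gw1 = (7·5 + 5·7; 1·5 + 7·7) = (70, 54)
w3 = Gw2 = (760, 448)
w4 = Gw3 = (7560, 3896)
The requested component of w4 is 3896.

3896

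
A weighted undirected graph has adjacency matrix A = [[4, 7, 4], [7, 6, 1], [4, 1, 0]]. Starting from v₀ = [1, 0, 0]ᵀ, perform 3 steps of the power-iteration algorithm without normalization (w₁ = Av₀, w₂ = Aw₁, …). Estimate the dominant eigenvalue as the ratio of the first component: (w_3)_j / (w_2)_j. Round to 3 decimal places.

λ ≈ 11.531

w1 = Av₀ = (4, 7, 4)
w2 = Aw1 = (81, 74, 23)
w3 = Aw2 = (934, 1034, 398)
Ratio at component: 934 / 81 = 11.531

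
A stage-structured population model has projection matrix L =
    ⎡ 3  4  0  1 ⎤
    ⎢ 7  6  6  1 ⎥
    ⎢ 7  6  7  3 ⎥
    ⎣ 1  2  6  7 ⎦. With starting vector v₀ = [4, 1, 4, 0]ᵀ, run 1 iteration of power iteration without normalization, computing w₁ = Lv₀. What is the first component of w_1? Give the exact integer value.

w1 = Lv₀ = (16, 58, 62, 30)
The requested component of w1 is 16.

16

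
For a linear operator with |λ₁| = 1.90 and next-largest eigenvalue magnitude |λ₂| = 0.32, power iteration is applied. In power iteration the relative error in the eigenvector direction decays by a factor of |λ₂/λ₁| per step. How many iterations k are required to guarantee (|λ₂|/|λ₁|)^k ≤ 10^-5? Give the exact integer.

|λ₂/λ₁| = 0.32/1.90 = 0.16842
Need k ≥ ln(10^-5) / ln(0.16842) = -11.5129 / -1.7813 ≈ 6.463
Smallest integer k satisfying the bound: 7

7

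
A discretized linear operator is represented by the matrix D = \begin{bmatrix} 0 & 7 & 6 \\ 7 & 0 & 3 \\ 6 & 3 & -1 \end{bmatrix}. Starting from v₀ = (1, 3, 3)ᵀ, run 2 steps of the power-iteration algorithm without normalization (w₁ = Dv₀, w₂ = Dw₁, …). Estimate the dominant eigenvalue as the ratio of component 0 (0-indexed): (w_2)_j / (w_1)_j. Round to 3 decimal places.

λ ≈ 4.718

w1 = Dv₀ = (39, 16, 12)
w2 = Dw1 = (184, 309, 270)
Ratio at component: 184 / 39 = 4.718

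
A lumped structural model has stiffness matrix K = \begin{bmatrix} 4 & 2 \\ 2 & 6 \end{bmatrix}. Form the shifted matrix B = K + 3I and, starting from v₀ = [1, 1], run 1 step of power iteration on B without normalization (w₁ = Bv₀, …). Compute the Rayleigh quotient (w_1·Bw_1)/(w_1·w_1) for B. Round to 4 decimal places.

B = K + 3I has rows (7, 2); (2, 9)
w1 = Bv₀ = (9, 11)
Bw1 = (85, 117)
w1·Bw1 = 2052; w1·w1 = 202; μ ≈ 2052/202 = 10.1584

10.1584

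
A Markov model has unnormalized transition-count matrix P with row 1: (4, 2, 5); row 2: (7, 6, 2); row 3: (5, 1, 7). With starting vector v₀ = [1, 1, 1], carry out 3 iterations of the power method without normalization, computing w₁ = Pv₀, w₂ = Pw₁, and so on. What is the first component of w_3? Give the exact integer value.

1747

w1 = Pv₀ = (11, 15, 13)
w2 = Pw1 = (139, 193, 161)
w3 = Pw2 = (1747, 2453, 2015)
The requested component of w3 is 1747.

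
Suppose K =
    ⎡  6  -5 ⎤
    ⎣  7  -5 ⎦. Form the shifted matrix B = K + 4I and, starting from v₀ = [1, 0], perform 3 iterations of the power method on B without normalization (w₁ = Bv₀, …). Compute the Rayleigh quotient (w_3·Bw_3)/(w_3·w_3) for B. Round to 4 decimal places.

μ ≈ 4.6306

B = K + 4I has rows (10, -5); (7, -1)
w1 = Bv₀ = (10·1 + (-5)·0; 7·1 + (-1)·0) = (10, 7)
w2 = Bw1 = (10·10 + (-5)·7; 7·10 + (-1)·7) = (65, 63)
w3 = Bw2 = (335, 392)
Bw3 = (1390, 1953)
w3·Bw3 = 1231226; w3·w3 = 265889; μ ≈ 1231226/265889 = 4.6306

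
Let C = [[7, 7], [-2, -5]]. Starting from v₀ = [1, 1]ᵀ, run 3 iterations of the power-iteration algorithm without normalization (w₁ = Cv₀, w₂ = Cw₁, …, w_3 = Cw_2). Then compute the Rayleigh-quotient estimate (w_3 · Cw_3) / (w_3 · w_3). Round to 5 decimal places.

w1 = Cv₀ = (14, -7)
w2 = Cw1 = (49, 7)
w3 = Cw2 = (392, -133)
Cw3 = (1813, -119)
w3·Cw3 = 392·1813 + (-133)·(-119) = 726523; w3·w3 = 392·392 + (-133)·(-133) = 171353
λ ≈ 726523/171353 = 4.23992

4.23992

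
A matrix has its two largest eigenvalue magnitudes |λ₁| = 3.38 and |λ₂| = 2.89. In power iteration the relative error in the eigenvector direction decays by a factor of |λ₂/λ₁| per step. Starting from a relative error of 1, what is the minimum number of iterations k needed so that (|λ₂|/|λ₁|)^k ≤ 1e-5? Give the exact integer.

74

|λ₂/λ₁| = 2.89/3.38 = 0.85503
Need k ≥ ln(1e-5) / ln(0.85503) = -11.5129 / -0.1566 ≈ 73.509
Smallest integer k satisfying the bound: 74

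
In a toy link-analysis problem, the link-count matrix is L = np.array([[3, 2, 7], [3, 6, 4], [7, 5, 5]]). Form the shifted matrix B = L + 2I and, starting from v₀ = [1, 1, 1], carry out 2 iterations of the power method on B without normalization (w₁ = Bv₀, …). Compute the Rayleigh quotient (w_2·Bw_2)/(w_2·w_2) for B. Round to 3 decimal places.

μ ≈ 16.185

B = L + 2I has rows (5, 2, 7); (3, 8, 4); (7, 5, 7)
w1 = Bv₀ = (5·1 + 2·1 + 7·1; 3·1 + 8·1 + 4·1; 7·1 + 5·1 + 7·1) = (14, 15, 19)
w2 = Bw1 = (5·14 + 2·15 + 7·19; 3·14 + 8·15 + 4·19; 7·14 + 5·15 + 7·19) = (233, 238, 306)
Bw2 = (3783, 3827, 4963)
w2·Bw2 = 3310943; w2·w2 = 204569; μ ≈ 3310943/204569 = 16.185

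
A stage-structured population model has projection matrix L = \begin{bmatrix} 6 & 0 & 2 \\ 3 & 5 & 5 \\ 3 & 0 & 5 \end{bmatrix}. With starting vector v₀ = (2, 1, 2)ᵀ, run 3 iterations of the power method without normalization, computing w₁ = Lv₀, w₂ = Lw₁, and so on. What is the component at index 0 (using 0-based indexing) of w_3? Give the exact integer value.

w1 = Lv₀ = (6·2 + 0·1 + 2·2; 3·2 + 5·1 + 5·2; 3·2 + 0·1 + 5·2) = (16, 21, 16)
w2 = Lw1 = (6·16 + 0·21 + 2·16; 3·16 + 5·21 + 5·16; 3·16 + 0·21 + 5·16) = (128, 233, 128)
w3 = Lw2 = (1024, 2189, 1024)
The requested component of w3 is 1024.

1024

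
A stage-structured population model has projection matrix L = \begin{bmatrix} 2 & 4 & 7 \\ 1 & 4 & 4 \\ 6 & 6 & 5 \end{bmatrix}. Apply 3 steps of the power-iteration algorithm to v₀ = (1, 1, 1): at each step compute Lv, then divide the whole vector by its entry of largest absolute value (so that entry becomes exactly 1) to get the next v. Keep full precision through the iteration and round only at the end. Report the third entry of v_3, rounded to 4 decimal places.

Lv0 = (13.00000, 9.00000, 17.00000); divide by 17.00000 → v1 = (0.76471, 0.52941, 1.00000)
Lv1 = (10.64706, 6.88235, 12.76471); divide by 12.76471 → v2 = (0.83410, 0.53917, 1.00000)
Lv2 = (10.82488, 6.99078, 13.23963); divide by 13.23963 → v3 = (0.81761, 0.52802, 1.00000)
Requested entry of v3: 2873/2873 = 1.0000

1.0000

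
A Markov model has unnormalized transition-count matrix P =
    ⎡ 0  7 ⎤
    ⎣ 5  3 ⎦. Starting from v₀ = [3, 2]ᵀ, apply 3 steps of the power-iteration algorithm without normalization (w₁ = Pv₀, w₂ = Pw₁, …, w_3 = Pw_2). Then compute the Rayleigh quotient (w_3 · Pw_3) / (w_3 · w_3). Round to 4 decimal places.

λ ≈ 7.6772

w1 = Pv₀ = (14, 21)
w2 = Pw1 = (147, 133)
w3 = Pw2 = (931, 1134)
Pw3 = (7938, 8057)
w3·Pw3 = 931·7938 + 1134·8057 = 16526916; w3·w3 = 931·931 + 1134·1134 = 2152717
λ ≈ 16526916/2152717 = 7.6772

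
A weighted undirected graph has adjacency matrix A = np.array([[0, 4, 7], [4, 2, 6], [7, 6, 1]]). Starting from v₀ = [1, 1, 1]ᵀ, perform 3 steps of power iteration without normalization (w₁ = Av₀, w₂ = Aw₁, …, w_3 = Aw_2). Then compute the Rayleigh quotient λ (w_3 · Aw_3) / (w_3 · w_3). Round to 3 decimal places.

λ ≈ 12.413

w1 = Av₀ = (0·1 + 4·1 + 7·1; 4·1 + 2·1 + 6·1; 7·1 + 6·1 + 1·1) = (11, 12, 14)
w2 = Aw1 = (0·11 + 4·12 + 7·14; 4·11 + 2·12 + 6·14; 7·11 + 6·12 + 1·14) = (146, 152, 163)
w3 = Aw2 = (1749, 1866, 2097)
Aw3 = (22143, 23310, 25536)
w3·Aw3 = 1749·22143 + 1866·23310 + 2097·25536 = 135773559; w3·w3 = 1749·1749 + 1866·1866 + 2097·2097 = 10938366
λ ≈ 135773559/10938366 = 12.413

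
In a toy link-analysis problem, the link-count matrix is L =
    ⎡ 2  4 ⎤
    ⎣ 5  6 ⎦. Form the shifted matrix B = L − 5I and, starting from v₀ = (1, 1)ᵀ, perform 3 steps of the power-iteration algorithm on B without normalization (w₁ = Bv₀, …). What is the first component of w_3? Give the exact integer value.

-19

B = L − 5I has rows (-3, 4); (5, 1)
w1 = Bv₀ = (1, 6)
w2 = Bw1 = (21, 11)
w3 = Bw2 = (-19, 116)
Requested component of w3: -19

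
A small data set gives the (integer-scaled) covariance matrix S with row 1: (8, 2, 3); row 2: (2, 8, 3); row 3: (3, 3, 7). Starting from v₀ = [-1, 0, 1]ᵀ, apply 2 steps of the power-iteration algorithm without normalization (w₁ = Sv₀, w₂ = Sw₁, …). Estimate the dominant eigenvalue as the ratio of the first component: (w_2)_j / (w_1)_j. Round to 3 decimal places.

w1 = Sv₀ = (8·(-1) + 2·0 + 3·1; 2·(-1) + 8·0 + 3·1; 3·(-1) + 3·0 + 7·1) = (-5, 1, 4)
w2 = Sw1 = (8·(-5) + 2·1 + 3·4; 2·(-5) + 8·1 + 3·4; 3·(-5) + 3·1 + 7·4) = (-26, 10, 16)
Ratio at component: -26 / -5 = 5.200

λ ≈ 5.200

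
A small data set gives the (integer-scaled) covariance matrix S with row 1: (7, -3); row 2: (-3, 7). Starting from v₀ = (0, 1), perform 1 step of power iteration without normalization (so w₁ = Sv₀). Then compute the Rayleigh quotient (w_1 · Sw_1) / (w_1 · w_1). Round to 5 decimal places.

λ ≈ 9.17241

w1 = Sv₀ = (-3, 7)
Sw1 = (-42, 58)
w1·Sw1 = (-3)·(-42) + 7·58 = 532; w1·w1 = (-3)·(-3) + 7·7 = 58
λ ≈ 532/58 = 9.17241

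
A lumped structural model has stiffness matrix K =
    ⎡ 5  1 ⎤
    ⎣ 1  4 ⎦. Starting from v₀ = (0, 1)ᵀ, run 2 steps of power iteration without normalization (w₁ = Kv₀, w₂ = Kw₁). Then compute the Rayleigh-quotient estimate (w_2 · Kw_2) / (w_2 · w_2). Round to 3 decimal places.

w1 = Kv₀ = (5·0 + 1·1; 1·0 + 4·1) = (1, 4)
w2 = Kw1 = (5·1 + 1·4; 1·1 + 4·4) = (9, 17)
Kw2 = (62, 77)
w2·Kw2 = 9·62 + 17·77 = 1867; w2·w2 = 9·9 + 17·17 = 370
λ ≈ 1867/370 = 5.046

5.046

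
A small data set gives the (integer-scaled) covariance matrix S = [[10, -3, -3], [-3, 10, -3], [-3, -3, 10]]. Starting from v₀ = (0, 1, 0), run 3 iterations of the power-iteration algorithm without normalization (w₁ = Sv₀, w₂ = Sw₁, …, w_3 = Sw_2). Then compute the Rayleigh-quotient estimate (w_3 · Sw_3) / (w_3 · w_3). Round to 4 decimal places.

w1 = Sv₀ = (10·0 + (-3)·1 + (-3)·0; (-3)·0 + 10·1 + (-3)·0; (-3)·0 + (-3)·1 + 10·0) = (-3, 10, -3)
w2 = Sw1 = (10·(-3) + (-3)·10 + (-3)·(-3); (-3)·(-3) + 10·10 + (-3)·(-3); (-3)·(-3) + (-3)·10 + 10·(-3)) = (-51, 118, -51)
w3 = Sw2 = (-711, 1486, -711)
Sw3 = (-9435, 19126, -9435)
w3·Sw3 = (-711)·(-9435) + 1486·19126 + (-711)·(-9435) = 41837806; w3·w3 = (-711)·(-711) + 1486·1486 + (-711)·(-711) = 3219238
λ ≈ 41837806/3219238 = 12.9962

12.9962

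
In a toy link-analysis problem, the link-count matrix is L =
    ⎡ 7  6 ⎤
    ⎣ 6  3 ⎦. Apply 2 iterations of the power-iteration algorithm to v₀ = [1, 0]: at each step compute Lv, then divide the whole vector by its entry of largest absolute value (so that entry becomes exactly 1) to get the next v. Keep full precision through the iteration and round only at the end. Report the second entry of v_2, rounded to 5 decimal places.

Lv0 = (7.000000, 6.000000); divide by 7.000000 → v1 = (1.000000, 0.857143)
Lv1 = (12.142857, 8.571429); divide by 12.142857 → v2 = (1.000000, 0.705882)
Requested entry of v2: 60/85 = 0.70588

0.70588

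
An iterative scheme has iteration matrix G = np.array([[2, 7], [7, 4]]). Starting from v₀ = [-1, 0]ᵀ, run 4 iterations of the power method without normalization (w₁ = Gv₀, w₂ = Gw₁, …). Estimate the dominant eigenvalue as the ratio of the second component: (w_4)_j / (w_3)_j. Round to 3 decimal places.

λ ≈ 9.195

w1 = Gv₀ = (-2, -7)
w2 = Gw1 = (-53, -42)
w3 = Gw2 = (-400, -539)
w4 = Gw3 = (-4573, -4956)
Ratio at component: -4956 / -539 = 9.195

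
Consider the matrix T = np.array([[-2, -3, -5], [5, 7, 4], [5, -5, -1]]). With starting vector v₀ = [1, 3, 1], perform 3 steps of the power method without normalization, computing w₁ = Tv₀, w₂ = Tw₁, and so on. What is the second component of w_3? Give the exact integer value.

-289

w1 = Tv₀ = (-16, 30, -11)
w2 = Tw1 = (-3, 86, -219)
w3 = Tw2 = (843, -289, -226)
The requested component of w3 is -289.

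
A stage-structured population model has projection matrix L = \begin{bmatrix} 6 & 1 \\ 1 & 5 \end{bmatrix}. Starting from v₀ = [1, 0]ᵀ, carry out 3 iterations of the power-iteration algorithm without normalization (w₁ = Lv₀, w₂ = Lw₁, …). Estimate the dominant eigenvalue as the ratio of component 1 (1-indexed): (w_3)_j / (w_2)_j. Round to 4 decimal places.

λ ≈ 6.2973

w1 = Lv₀ = (6, 1)
w2 = Lw1 = (37, 11)
w3 = Lw2 = (233, 92)
Ratio at component: 233 / 37 = 6.2973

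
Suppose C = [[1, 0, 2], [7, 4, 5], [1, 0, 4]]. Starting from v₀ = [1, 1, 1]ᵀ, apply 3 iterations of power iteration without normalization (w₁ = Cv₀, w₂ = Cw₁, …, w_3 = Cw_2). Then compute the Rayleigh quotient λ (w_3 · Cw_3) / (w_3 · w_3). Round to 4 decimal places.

w1 = Cv₀ = (3, 16, 5)
w2 = Cw1 = (13, 110, 23)
w3 = Cw2 = (59, 646, 105)
Cw3 = (269, 3522, 479)
w3·Cw3 = 59·269 + 646·3522 + 105·479 = 2341378; w3·w3 = 59·59 + 646·646 + 105·105 = 431822
λ ≈ 2341378/431822 = 5.4221

5.4221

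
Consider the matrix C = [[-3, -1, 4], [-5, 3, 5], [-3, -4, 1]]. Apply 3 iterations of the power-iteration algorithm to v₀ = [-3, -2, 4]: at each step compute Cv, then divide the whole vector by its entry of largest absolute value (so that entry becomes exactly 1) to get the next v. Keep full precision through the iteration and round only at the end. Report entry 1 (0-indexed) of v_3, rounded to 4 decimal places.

0.8477

Cv0 = (27.00000, 29.00000, 21.00000); divide by 29.00000 → v1 = (0.93103, 1.00000, 0.72414)
Cv1 = (-0.89655, 1.96552, -6.06897); divide by -6.06897 → v2 = (0.14773, -0.32386, 1.00000)
Cv2 = (3.88068, 3.28977, 1.85227); divide by 3.88068 → v3 = (1.00000, 0.84773, 0.47731)
Requested entry of v3: -579/-683 = 0.8477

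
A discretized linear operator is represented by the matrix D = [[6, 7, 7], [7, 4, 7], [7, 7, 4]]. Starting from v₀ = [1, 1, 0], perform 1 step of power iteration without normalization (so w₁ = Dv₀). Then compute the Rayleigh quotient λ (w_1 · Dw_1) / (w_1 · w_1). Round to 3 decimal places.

w1 = Dv₀ = (6·1 + 7·1 + 7·0; 7·1 + 4·1 + 7·0; 7·1 + 7·1 + 4·0) = (13, 11, 14)
Dw1 = (253, 233, 224)
w1·Dw1 = 13·253 + 11·233 + 14·224 = 8988; w1·w1 = 13·13 + 11·11 + 14·14 = 486
λ ≈ 8988/486 = 18.494

λ ≈ 18.494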